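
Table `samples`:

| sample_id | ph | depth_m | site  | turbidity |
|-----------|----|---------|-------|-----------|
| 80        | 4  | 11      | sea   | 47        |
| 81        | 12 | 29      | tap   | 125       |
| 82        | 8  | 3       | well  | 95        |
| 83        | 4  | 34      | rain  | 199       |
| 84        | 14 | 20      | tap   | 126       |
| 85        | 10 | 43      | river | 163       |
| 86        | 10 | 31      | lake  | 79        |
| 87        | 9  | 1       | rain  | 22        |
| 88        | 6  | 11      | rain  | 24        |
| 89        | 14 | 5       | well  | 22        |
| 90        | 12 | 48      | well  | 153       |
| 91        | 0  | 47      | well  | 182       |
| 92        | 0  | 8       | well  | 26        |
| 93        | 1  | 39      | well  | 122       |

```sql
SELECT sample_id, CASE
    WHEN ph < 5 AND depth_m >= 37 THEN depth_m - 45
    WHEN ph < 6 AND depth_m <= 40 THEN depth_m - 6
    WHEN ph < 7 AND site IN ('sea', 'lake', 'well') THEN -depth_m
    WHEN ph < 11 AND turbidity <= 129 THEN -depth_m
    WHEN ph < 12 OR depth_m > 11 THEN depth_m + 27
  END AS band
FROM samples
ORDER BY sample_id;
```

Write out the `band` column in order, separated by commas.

5, 56, -3, 28, 47, 70, -31, -1, -11, NULL, 75, 2, 2, -6

sample_id=80: ph < 6 AND depth_m <= 40 → 5
sample_id=81: ph < 12 OR depth_m > 11 → 56
sample_id=82: ph < 11 AND turbidity <= 129 → -3
sample_id=83: ph < 6 AND depth_m <= 40 → 28
sample_id=84: ph < 12 OR depth_m > 11 → 47
sample_id=85: ph < 12 OR depth_m > 11 → 70
sample_id=86: ph < 11 AND turbidity <= 129 → -31
sample_id=87: ph < 11 AND turbidity <= 129 → -1
sample_id=88: ph < 11 AND turbidity <= 129 → -11
sample_id=89: (no match → NULL) → NULL
sample_id=90: ph < 12 OR depth_m > 11 → 75
sample_id=91: ph < 5 AND depth_m >= 37 → 2
sample_id=92: ph < 6 AND depth_m <= 40 → 2
sample_id=93: ph < 5 AND depth_m >= 37 → -6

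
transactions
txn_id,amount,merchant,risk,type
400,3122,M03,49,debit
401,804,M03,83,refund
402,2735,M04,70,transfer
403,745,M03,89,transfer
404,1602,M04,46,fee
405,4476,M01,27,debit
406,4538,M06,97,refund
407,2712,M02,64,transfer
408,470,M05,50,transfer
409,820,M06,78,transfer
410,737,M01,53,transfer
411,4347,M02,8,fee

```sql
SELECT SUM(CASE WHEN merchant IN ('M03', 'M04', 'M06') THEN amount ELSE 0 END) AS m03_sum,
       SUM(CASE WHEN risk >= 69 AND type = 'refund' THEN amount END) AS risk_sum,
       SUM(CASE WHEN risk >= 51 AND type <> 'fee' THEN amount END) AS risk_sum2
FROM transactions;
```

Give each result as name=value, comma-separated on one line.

[m03_sum: merchant IN ('M03', 'M04', 'M06')]
txn_id=400: ✓ → 3122
txn_id=401: ✓ → 804
txn_id=402: ✓ → 2735
txn_id=403: ✓ → 745
txn_id=404: ✓ → 1602
txn_id=405: ✗
txn_id=406: ✓ → 4538
txn_id=407: ✗
txn_id=408: ✗
txn_id=409: ✓ → 820
txn_id=410: ✗
txn_id=411: ✗
m03_sum = 3122 + 804 + 2735 + 745 + 1602 + 4538 + 820 = 14366
—
[risk_sum: risk >= 69 AND type = 'refund']
txn_id=400: ✗
txn_id=401: ✓ → 804
txn_id=402: ✗
txn_id=403: ✗
txn_id=404: ✗
txn_id=405: ✗
txn_id=406: ✓ → 4538
txn_id=407: ✗
txn_id=408: ✗
txn_id=409: ✗
txn_id=410: ✗
txn_id=411: ✗
risk_sum = 804 + 4538 = 5342
—
[risk_sum2: risk >= 51 AND type <> 'fee']
txn_id=400: ✗
txn_id=401: ✓ → 804
txn_id=402: ✓ → 2735
txn_id=403: ✓ → 745
txn_id=404: ✗
txn_id=405: ✗
txn_id=406: ✓ → 4538
txn_id=407: ✓ → 2712
txn_id=408: ✗
txn_id=409: ✓ → 820
txn_id=410: ✓ → 737
txn_id=411: ✗
risk_sum2 = 804 + 2735 + 745 + 4538 + 2712 + 820 + 737 = 13091

m03_sum=14366, risk_sum=5342, risk_sum2=13091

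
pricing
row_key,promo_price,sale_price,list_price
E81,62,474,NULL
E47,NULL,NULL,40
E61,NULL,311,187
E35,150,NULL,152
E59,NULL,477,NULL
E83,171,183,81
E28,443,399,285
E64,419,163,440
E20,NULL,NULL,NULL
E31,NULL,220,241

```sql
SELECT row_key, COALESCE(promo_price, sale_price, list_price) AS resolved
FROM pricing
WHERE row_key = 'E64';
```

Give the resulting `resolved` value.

419

row_key = E64: promo_price=419, sale_price=163, list_price=440.
promo_price=419 → 419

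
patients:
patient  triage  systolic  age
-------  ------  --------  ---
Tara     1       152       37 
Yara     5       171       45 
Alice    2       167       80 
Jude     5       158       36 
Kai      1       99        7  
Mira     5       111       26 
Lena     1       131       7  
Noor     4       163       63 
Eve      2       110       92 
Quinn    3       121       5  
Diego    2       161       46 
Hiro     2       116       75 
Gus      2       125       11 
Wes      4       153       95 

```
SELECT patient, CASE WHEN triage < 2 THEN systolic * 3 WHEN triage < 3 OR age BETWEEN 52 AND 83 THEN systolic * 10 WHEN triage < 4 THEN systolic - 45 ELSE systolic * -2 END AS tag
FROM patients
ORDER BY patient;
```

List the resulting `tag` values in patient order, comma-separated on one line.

1670, 1610, 1100, 1250, 1160, -316, 297, 393, -222, 1630, 76, 456, -306, -342

patient=Alice: triage < 3 OR age BETWEEN 52 AND 83 → 1670
patient=Diego: triage < 3 OR age BETWEEN 52 AND 83 → 1610
patient=Eve: triage < 3 OR age BETWEEN 52 AND 83 → 1100
patient=Gus: triage < 3 OR age BETWEEN 52 AND 83 → 1250
patient=Hiro: triage < 3 OR age BETWEEN 52 AND 83 → 1160
patient=Jude: ELSE → -316
patient=Kai: triage < 2 → 297
patient=Lena: triage < 2 → 393
patient=Mira: ELSE → -222
patient=Noor: triage < 3 OR age BETWEEN 52 AND 83 → 1630
patient=Quinn: triage < 4 → 76
patient=Tara: triage < 2 → 456
patient=Wes: ELSE → -306
patient=Yara: ELSE → -342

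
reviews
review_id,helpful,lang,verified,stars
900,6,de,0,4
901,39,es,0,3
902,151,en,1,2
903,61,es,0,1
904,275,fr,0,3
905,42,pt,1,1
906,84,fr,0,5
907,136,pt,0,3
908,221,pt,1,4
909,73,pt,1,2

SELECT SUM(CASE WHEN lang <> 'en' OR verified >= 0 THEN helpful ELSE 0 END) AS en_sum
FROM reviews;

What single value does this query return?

review_id=900: ✓ → 6
review_id=901: ✓ → 39
review_id=902: ✓ → 151
review_id=903: ✓ → 61
review_id=904: ✓ → 275
review_id=905: ✓ → 42
review_id=906: ✓ → 84
review_id=907: ✓ → 136
review_id=908: ✓ → 221
review_id=909: ✓ → 73
en_sum = 6 + 39 + 151 + 61 + 275 + 42 + 84 + 136 + 221 + 73 = 1088

1088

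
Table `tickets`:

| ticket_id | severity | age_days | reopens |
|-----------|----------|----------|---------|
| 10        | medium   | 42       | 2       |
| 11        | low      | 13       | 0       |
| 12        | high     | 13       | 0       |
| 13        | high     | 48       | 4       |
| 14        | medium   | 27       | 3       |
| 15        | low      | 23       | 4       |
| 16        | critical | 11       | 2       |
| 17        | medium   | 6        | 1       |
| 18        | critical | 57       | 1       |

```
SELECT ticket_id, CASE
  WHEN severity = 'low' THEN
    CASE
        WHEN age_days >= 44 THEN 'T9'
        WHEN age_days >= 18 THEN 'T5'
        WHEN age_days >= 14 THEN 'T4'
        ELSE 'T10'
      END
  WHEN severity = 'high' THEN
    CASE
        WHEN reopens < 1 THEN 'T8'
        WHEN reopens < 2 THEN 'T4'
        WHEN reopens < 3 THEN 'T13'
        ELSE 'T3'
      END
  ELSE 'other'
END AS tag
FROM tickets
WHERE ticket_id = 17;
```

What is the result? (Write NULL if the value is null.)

ticket_id = 17: severity=medium, age_days=6, reopens=1.
severity='medium' → outer ELSE → other

other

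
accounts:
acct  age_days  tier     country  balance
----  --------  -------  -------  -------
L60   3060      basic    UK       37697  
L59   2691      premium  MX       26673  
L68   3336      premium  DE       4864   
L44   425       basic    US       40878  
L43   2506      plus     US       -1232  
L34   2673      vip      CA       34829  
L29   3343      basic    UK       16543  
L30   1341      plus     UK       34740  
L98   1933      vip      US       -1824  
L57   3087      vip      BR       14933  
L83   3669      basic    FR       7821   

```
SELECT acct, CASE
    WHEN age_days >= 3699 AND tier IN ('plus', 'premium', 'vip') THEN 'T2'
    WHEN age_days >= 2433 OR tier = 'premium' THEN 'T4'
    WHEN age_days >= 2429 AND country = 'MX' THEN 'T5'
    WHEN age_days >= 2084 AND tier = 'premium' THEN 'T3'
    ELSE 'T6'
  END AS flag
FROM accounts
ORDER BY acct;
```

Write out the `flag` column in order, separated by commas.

T4, T6, T4, T4, T6, T4, T4, T4, T4, T4, T6

acct=L29: age_days >= 2433 OR tier = 'premium' → T4
acct=L30: ELSE → T6
acct=L34: age_days >= 2433 OR tier = 'premium' → T4
acct=L43: age_days >= 2433 OR tier = 'premium' → T4
acct=L44: ELSE → T6
acct=L57: age_days >= 2433 OR tier = 'premium' → T4
acct=L59: age_days >= 2433 OR tier = 'premium' → T4
acct=L60: age_days >= 2433 OR tier = 'premium' → T4
acct=L68: age_days >= 2433 OR tier = 'premium' → T4
acct=L83: age_days >= 2433 OR tier = 'premium' → T4
acct=L98: ELSE → T6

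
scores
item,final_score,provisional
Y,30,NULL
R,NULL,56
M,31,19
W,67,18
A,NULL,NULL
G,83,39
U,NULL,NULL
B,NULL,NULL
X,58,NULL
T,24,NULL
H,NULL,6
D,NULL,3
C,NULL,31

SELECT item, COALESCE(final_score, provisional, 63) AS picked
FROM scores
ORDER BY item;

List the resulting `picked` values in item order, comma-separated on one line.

63, 63, 31, 3, 83, 6, 31, 56, 24, 63, 67, 58, 30

item=A: final_score=NULL, provisional=NULL, → literal 63 → 63
item=B: final_score=NULL, provisional=NULL, → literal 63 → 63
item=C: final_score=NULL, provisional=31 → 31
item=D: final_score=NULL, provisional=3 → 3
item=G: final_score=83 → 83
item=H: final_score=NULL, provisional=6 → 6
item=M: final_score=31 → 31
item=R: final_score=NULL, provisional=56 → 56
item=T: final_score=24 → 24
item=U: final_score=NULL, provisional=NULL, → literal 63 → 63
item=W: final_score=67 → 67
item=X: final_score=58 → 58
item=Y: final_score=30 → 30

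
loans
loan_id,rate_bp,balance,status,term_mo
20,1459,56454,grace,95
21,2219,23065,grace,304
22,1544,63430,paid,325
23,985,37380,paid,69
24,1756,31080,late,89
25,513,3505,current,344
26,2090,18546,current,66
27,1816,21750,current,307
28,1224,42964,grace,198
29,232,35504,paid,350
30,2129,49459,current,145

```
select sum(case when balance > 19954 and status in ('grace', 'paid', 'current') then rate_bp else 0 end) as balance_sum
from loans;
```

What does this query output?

11608

loan_id=20: ✓ → 1459
loan_id=21: ✓ → 2219
loan_id=22: ✓ → 1544
loan_id=23: ✓ → 985
loan_id=24: ✗
loan_id=25: ✗
loan_id=26: ✗
loan_id=27: ✓ → 1816
loan_id=28: ✓ → 1224
loan_id=29: ✓ → 232
loan_id=30: ✓ → 2129
balance_sum = 1459 + 2219 + 1544 + 985 + 1816 + 1224 + 232 + 2129 = 11608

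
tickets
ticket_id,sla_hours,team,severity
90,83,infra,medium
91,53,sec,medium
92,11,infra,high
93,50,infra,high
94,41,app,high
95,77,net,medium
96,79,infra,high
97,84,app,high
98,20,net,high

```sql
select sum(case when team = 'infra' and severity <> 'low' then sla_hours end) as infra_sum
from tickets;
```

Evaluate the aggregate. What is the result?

ticket_id=90: ✓ → 83
ticket_id=91: ✗
ticket_id=92: ✓ → 11
ticket_id=93: ✓ → 50
ticket_id=94: ✗
ticket_id=95: ✗
ticket_id=96: ✓ → 79
ticket_id=97: ✗
ticket_id=98: ✗
infra_sum = 83 + 11 + 50 + 79 = 223

223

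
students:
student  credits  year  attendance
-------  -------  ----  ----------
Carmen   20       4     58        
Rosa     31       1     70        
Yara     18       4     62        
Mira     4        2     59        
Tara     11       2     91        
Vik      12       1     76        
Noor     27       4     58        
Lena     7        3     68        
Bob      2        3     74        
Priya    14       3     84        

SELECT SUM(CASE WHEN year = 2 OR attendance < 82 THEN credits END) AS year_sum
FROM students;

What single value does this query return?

student=Carmen: ✓ → 20
student=Rosa: ✓ → 31
student=Yara: ✓ → 18
student=Mira: ✓ → 4
student=Tara: ✓ → 11
student=Vik: ✓ → 12
student=Noor: ✓ → 27
student=Lena: ✓ → 7
student=Bob: ✓ → 2
student=Priya: ✗
year_sum = 20 + 31 + 18 + 4 + 11 + 12 + 27 + 7 + 2 = 132

132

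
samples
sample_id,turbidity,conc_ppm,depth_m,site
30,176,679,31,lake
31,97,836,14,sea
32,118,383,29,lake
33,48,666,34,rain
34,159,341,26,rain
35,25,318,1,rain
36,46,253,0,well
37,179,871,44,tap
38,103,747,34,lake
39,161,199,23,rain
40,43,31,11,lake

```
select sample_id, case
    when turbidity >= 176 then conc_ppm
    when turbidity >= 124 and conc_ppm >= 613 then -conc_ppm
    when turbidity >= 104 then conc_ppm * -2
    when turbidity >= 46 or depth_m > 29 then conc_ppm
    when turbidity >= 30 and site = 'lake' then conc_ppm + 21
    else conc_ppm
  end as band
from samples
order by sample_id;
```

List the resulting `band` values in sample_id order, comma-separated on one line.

sample_id=30: turbidity >= 176 → 679
sample_id=31: turbidity >= 46 or depth_m > 29 → 836
sample_id=32: turbidity >= 104 → -766
sample_id=33: turbidity >= 46 or depth_m > 29 → 666
sample_id=34: turbidity >= 104 → -682
sample_id=35: ELSE → 318
sample_id=36: turbidity >= 46 or depth_m > 29 → 253
sample_id=37: turbidity >= 176 → 871
sample_id=38: turbidity >= 46 or depth_m > 29 → 747
sample_id=39: turbidity >= 104 → -398
sample_id=40: turbidity >= 30 and site = 'lake' → 52

679, 836, -766, 666, -682, 318, 253, 871, 747, -398, 52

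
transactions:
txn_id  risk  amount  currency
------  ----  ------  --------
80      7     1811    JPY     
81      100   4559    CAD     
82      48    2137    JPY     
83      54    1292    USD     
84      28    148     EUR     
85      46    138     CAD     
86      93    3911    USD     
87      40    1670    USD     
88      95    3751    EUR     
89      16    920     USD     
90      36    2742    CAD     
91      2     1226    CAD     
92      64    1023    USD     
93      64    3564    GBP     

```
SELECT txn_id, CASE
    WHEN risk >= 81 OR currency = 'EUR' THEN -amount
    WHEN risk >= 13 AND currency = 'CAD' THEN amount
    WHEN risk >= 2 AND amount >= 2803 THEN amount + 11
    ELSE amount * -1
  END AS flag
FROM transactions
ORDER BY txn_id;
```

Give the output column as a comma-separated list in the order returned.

txn_id=80: ELSE → -1811
txn_id=81: risk >= 81 OR currency = 'EUR' → -4559
txn_id=82: ELSE → -2137
txn_id=83: ELSE → -1292
txn_id=84: risk >= 81 OR currency = 'EUR' → -148
txn_id=85: risk >= 13 AND currency = 'CAD' → 138
txn_id=86: risk >= 81 OR currency = 'EUR' → -3911
txn_id=87: ELSE → -1670
txn_id=88: risk >= 81 OR currency = 'EUR' → -3751
txn_id=89: ELSE → -920
txn_id=90: risk >= 13 AND currency = 'CAD' → 2742
txn_id=91: ELSE → -1226
txn_id=92: ELSE → -1023
txn_id=93: risk >= 2 AND amount >= 2803 → 3575

-1811, -4559, -2137, -1292, -148, 138, -3911, -1670, -3751, -920, 2742, -1226, -1023, 3575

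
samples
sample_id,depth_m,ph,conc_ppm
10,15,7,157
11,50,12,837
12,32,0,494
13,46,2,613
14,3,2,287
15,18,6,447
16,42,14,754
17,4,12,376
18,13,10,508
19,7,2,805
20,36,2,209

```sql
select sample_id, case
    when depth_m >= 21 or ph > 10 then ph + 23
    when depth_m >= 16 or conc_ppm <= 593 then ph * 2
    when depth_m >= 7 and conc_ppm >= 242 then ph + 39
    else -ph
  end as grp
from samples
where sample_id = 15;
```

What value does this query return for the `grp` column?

sample_id = 15: depth_m=18, ph=6, conc_ppm=447.
depth_m >= 21 or ph > 10 → false
depth_m >= 16 or conc_ppm <= 593 → true → 12

12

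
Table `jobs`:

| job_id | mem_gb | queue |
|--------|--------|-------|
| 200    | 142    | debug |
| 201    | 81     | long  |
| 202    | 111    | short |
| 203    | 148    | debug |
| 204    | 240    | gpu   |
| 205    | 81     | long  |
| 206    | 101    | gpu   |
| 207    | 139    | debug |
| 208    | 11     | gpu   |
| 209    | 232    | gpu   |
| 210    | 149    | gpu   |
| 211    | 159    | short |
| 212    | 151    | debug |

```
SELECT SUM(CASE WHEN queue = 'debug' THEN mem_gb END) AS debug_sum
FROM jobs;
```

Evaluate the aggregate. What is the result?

580

job_id=200: ✓ → 142
job_id=201: ✗
job_id=202: ✗
job_id=203: ✓ → 148
job_id=204: ✗
job_id=205: ✗
job_id=206: ✗
job_id=207: ✓ → 139
job_id=208: ✗
job_id=209: ✗
job_id=210: ✗
job_id=211: ✗
job_id=212: ✓ → 151
debug_sum = 142 + 148 + 139 + 151 = 580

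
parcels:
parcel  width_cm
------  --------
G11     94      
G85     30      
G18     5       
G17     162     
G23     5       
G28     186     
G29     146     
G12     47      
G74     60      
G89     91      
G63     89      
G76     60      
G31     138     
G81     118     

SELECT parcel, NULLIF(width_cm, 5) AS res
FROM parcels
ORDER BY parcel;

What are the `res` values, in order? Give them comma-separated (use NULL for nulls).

parcel=G11: width_cm=94 vs 5: differ → 94
parcel=G12: width_cm=47 vs 5: differ → 47
parcel=G17: width_cm=162 vs 5: differ → 162
parcel=G18: width_cm=5 vs 5: equal → NULL
parcel=G23: width_cm=5 vs 5: equal → NULL
parcel=G28: width_cm=186 vs 5: differ → 186
parcel=G29: width_cm=146 vs 5: differ → 146
parcel=G31: width_cm=138 vs 5: differ → 138
parcel=G63: width_cm=89 vs 5: differ → 89
parcel=G74: width_cm=60 vs 5: differ → 60
parcel=G76: width_cm=60 vs 5: differ → 60
parcel=G81: width_cm=118 vs 5: differ → 118
parcel=G85: width_cm=30 vs 5: differ → 30
parcel=G89: width_cm=91 vs 5: differ → 91

94, 47, 162, NULL, NULL, 186, 146, 138, 89, 60, 60, 118, 30, 91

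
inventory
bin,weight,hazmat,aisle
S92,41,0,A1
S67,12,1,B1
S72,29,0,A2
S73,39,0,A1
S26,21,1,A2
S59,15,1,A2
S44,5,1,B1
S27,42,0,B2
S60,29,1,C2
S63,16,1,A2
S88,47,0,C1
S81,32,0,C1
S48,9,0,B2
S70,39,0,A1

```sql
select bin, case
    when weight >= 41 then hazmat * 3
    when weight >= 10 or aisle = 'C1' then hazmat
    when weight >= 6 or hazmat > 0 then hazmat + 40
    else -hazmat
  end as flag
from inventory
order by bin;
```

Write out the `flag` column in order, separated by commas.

1, 0, 41, 40, 1, 1, 1, 1, 0, 0, 0, 0, 0, 0

bin=S26: weight >= 10 or aisle = 'C1' → 1
bin=S27: weight >= 41 → 0
bin=S44: weight >= 6 or hazmat > 0 → 41
bin=S48: weight >= 6 or hazmat > 0 → 40
bin=S59: weight >= 10 or aisle = 'C1' → 1
bin=S60: weight >= 10 or aisle = 'C1' → 1
bin=S63: weight >= 10 or aisle = 'C1' → 1
bin=S67: weight >= 10 or aisle = 'C1' → 1
bin=S70: weight >= 10 or aisle = 'C1' → 0
bin=S72: weight >= 10 or aisle = 'C1' → 0
bin=S73: weight >= 10 or aisle = 'C1' → 0
bin=S81: weight >= 10 or aisle = 'C1' → 0
bin=S88: weight >= 41 → 0
bin=S92: weight >= 41 → 0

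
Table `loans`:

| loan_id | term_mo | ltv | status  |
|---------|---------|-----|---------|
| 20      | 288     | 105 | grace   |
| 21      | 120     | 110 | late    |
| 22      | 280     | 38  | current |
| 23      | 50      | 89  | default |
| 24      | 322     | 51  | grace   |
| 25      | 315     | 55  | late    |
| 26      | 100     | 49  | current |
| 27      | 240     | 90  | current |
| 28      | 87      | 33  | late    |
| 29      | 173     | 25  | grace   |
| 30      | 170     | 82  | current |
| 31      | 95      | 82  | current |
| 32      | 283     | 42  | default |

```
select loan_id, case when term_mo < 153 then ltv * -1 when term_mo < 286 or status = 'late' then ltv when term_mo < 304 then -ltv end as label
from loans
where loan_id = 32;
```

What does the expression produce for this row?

42

loan_id = 32: term_mo=283, ltv=42, status=default.
term_mo < 153 → false
term_mo < 286 or status = 'late' → true → 42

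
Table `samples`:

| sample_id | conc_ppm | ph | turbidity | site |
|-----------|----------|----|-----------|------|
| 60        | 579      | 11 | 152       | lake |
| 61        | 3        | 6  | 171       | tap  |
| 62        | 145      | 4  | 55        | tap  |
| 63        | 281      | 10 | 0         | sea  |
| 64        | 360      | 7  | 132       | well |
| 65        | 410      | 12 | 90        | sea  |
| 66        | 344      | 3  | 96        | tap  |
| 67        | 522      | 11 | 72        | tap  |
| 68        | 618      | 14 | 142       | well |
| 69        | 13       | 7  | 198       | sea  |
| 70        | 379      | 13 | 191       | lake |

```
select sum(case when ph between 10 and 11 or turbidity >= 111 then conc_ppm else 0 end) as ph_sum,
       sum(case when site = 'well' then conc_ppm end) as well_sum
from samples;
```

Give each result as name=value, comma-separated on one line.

[ph_sum: ph between 10 and 11 or turbidity >= 111]
sample_id=60: ✓ → 579
sample_id=61: ✓ → 3
sample_id=62: ✗
sample_id=63: ✓ → 281
sample_id=64: ✓ → 360
sample_id=65: ✗
sample_id=66: ✗
sample_id=67: ✓ → 522
sample_id=68: ✓ → 618
sample_id=69: ✓ → 13
sample_id=70: ✓ → 379
ph_sum = 579 + 3 + 281 + 360 + 522 + 618 + 13 + 379 = 2755
—
[well_sum: site = 'well']
sample_id=60: ✗
sample_id=61: ✗
sample_id=62: ✗
sample_id=63: ✗
sample_id=64: ✓ → 360
sample_id=65: ✗
sample_id=66: ✗
sample_id=67: ✗
sample_id=68: ✓ → 618
sample_id=69: ✗
sample_id=70: ✗
well_sum = 360 + 618 = 978

ph_sum=2755, well_sum=978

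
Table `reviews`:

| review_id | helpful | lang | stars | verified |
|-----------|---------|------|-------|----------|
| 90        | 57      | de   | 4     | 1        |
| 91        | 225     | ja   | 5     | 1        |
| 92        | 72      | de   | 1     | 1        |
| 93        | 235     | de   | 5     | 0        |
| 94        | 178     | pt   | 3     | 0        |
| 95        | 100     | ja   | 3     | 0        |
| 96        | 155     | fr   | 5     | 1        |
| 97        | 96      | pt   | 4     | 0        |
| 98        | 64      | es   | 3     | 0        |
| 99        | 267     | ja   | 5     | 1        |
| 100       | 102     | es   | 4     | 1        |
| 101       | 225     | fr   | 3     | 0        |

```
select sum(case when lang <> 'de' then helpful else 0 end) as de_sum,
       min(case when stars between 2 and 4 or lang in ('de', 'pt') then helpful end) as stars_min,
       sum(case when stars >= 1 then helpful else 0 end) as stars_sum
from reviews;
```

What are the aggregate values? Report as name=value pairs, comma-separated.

de_sum=1412, stars_min=57, stars_sum=1776

[de_sum: lang <> 'de']
review_id=90: ✗
review_id=91: ✓ → 225
review_id=92: ✗
review_id=93: ✗
review_id=94: ✓ → 178
review_id=95: ✓ → 100
review_id=96: ✓ → 155
review_id=97: ✓ → 96
review_id=98: ✓ → 64
review_id=99: ✓ → 267
review_id=100: ✓ → 102
review_id=101: ✓ → 225
de_sum = 225 + 178 + 100 + 155 + 96 + 64 + 267 + 102 + 225 = 1412
—
[stars_min: stars between 2 and 4 or lang in ('de', 'pt')]
review_id=90: ✓ → 57
review_id=91: ✗
review_id=92: ✓ → 72
review_id=93: ✓ → 235
review_id=94: ✓ → 178
review_id=95: ✓ → 100
review_id=96: ✗
review_id=97: ✓ → 96
review_id=98: ✓ → 64
review_id=99: ✗
review_id=100: ✓ → 102
review_id=101: ✓ → 225
stars_min = MIN(57, 72, 235, 178, 100, 96, 64, 102, 225) = 57
—
[stars_sum: stars >= 1]
review_id=90: ✓ → 57
review_id=91: ✓ → 225
review_id=92: ✓ → 72
review_id=93: ✓ → 235
review_id=94: ✓ → 178
review_id=95: ✓ → 100
review_id=96: ✓ → 155
review_id=97: ✓ → 96
review_id=98: ✓ → 64
review_id=99: ✓ → 267
review_id=100: ✓ → 102
review_id=101: ✓ → 225
stars_sum = 57 + 225 + 72 + 235 + 178 + 100 + 155 + 96 + 64 + 267 + 102 + 225 = 1776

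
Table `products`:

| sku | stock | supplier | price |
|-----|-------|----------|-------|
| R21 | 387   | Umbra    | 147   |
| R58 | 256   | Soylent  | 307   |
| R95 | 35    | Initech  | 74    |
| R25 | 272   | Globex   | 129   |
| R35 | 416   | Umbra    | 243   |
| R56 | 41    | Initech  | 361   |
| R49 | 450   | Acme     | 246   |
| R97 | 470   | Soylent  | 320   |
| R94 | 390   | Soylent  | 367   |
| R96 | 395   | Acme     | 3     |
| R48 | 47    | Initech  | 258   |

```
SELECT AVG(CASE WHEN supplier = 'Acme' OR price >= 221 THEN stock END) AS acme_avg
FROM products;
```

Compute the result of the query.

308.125

sku=R21: ✗
sku=R58: ✓ → 256
sku=R95: ✗
sku=R25: ✗
sku=R35: ✓ → 416
sku=R56: ✓ → 41
sku=R49: ✓ → 450
sku=R97: ✓ → 470
sku=R94: ✓ → 390
sku=R96: ✓ → 395
sku=R48: ✓ → 47
acme_avg = (256 + 416 + 41 + 450 + 470 + 390 + 395 + 47) / 8 = 308.125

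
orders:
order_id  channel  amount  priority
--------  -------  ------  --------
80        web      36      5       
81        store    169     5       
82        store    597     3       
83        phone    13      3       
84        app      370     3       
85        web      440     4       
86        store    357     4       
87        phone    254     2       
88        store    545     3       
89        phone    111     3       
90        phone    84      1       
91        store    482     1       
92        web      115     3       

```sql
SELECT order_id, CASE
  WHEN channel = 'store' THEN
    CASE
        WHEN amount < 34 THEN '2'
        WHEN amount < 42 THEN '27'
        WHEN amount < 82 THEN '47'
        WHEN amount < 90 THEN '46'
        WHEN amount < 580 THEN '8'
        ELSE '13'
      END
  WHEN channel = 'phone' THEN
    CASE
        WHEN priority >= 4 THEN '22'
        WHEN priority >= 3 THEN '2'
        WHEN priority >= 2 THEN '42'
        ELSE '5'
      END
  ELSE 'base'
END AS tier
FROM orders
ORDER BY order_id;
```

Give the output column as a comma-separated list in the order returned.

order_id=80: channel='web' → outer ELSE → base
order_id=81: channel='store' → inner[amount < 580] → 8
order_id=82: channel='store' → inner[ELSE] → 13
order_id=83: channel='phone' → inner[priority >= 3] → 2
order_id=84: channel='app' → outer ELSE → base
order_id=85: channel='web' → outer ELSE → base
order_id=86: channel='store' → inner[amount < 580] → 8
order_id=87: channel='phone' → inner[priority >= 2] → 42
order_id=88: channel='store' → inner[amount < 580] → 8
order_id=89: channel='phone' → inner[priority >= 3] → 2
order_id=90: channel='phone' → inner[ELSE] → 5
order_id=91: channel='store' → inner[amount < 580] → 8
order_id=92: channel='web' → outer ELSE → base

base, 8, 13, 2, base, base, 8, 42, 8, 2, 5, 8, base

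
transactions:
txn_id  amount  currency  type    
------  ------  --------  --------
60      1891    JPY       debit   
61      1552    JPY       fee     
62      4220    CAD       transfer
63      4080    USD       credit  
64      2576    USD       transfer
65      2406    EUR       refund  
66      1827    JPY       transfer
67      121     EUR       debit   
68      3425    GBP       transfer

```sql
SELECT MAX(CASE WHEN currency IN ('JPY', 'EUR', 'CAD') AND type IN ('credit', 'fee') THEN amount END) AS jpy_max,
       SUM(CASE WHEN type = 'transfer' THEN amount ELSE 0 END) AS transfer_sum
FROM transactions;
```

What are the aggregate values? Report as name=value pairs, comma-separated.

[jpy_max: currency IN ('JPY', 'EUR', 'CAD') AND type IN ('credit', 'fee')]
txn_id=60: ✗
txn_id=61: ✓ → 1552
txn_id=62: ✗
txn_id=63: ✗
txn_id=64: ✗
txn_id=65: ✗
txn_id=66: ✗
txn_id=67: ✗
txn_id=68: ✗
jpy_max = MAX(1552) = 1552
—
[transfer_sum: type = 'transfer']
txn_id=60: ✗
txn_id=61: ✗
txn_id=62: ✓ → 4220
txn_id=63: ✗
txn_id=64: ✓ → 2576
txn_id=65: ✗
txn_id=66: ✓ → 1827
txn_id=67: ✗
txn_id=68: ✓ → 3425
transfer_sum = 4220 + 2576 + 1827 + 3425 = 12048

jpy_max=1552, transfer_sum=12048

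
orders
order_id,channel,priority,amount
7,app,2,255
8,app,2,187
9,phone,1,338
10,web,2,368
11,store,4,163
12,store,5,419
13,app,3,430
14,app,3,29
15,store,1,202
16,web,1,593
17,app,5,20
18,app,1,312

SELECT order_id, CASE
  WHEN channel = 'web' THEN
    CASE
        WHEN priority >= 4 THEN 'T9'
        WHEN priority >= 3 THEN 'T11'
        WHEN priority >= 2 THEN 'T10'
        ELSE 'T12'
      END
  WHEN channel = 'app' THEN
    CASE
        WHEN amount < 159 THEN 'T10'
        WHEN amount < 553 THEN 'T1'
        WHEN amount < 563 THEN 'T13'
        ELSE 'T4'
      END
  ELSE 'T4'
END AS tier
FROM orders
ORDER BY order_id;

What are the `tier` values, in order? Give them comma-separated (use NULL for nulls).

order_id=7: channel='app' → inner[amount < 553] → T1
order_id=8: channel='app' → inner[amount < 553] → T1
order_id=9: channel='phone' → outer ELSE → T4
order_id=10: channel='web' → inner[priority >= 2] → T10
order_id=11: channel='store' → outer ELSE → T4
order_id=12: channel='store' → outer ELSE → T4
order_id=13: channel='app' → inner[amount < 553] → T1
order_id=14: channel='app' → inner[amount < 159] → T10
order_id=15: channel='store' → outer ELSE → T4
order_id=16: channel='web' → inner[ELSE] → T12
order_id=17: channel='app' → inner[amount < 159] → T10
order_id=18: channel='app' → inner[amount < 553] → T1

T1, T1, T4, T10, T4, T4, T1, T10, T4, T12, T10, T1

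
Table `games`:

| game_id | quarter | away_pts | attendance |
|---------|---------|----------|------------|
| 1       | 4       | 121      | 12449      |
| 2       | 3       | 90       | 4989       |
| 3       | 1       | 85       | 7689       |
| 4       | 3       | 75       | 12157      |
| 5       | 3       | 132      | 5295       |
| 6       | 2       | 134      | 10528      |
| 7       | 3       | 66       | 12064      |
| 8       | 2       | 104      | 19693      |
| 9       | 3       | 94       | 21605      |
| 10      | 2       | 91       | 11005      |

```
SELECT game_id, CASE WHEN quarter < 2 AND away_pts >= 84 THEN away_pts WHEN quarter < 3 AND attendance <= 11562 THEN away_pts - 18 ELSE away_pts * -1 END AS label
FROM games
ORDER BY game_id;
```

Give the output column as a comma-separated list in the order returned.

-121, -90, 85, -75, -132, 116, -66, -104, -94, 73

game_id=1: ELSE → -121
game_id=2: ELSE → -90
game_id=3: quarter < 2 AND away_pts >= 84 → 85
game_id=4: ELSE → -75
game_id=5: ELSE → -132
game_id=6: quarter < 3 AND attendance <= 11562 → 116
game_id=7: ELSE → -66
game_id=8: ELSE → -104
game_id=9: ELSE → -94
game_id=10: quarter < 3 AND attendance <= 11562 → 73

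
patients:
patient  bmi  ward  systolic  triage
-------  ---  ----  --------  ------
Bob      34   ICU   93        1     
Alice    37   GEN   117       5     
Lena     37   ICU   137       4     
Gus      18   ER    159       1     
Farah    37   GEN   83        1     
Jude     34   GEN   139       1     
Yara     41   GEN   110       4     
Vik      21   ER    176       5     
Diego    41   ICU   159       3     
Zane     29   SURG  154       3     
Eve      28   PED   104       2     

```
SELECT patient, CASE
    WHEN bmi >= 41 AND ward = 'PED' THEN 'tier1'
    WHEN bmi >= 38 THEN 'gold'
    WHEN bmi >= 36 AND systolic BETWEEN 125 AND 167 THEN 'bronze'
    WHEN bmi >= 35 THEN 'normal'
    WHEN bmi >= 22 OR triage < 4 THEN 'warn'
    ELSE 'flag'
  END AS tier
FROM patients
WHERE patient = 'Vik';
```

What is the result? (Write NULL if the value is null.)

flag

patient = Vik: bmi=21, ward=ER, systolic=176, triage=5.
bmi >= 41 AND ward = 'PED' → false
bmi >= 38 → false
bmi >= 36 AND systolic BETWEEN 125 AND 167 → false
bmi >= 35 → false
bmi >= 22 OR triage < 4 → false
No prior WHEN matched → ELSE → flag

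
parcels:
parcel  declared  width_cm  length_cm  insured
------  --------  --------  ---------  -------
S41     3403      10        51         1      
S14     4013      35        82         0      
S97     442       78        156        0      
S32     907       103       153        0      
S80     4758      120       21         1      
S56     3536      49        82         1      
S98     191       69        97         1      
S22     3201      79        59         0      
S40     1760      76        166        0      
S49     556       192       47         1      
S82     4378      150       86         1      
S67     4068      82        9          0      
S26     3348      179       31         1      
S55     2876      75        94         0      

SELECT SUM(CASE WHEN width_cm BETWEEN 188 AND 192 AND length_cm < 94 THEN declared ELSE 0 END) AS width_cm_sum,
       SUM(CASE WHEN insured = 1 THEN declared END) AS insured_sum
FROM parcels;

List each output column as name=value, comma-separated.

width_cm_sum=556, insured_sum=20170

[width_cm_sum: width_cm BETWEEN 188 AND 192 AND length_cm < 94]
parcel=S41: ✗
parcel=S14: ✗
parcel=S97: ✗
parcel=S32: ✗
parcel=S80: ✗
parcel=S56: ✗
parcel=S98: ✗
parcel=S22: ✗
parcel=S40: ✗
parcel=S49: ✓ → 556
parcel=S82: ✗
parcel=S67: ✗
parcel=S26: ✗
parcel=S55: ✗
width_cm_sum = 556
—
[insured_sum: insured = 1]
parcel=S41: ✓ → 3403
parcel=S14: ✗
parcel=S97: ✗
parcel=S32: ✗
parcel=S80: ✓ → 4758
parcel=S56: ✓ → 3536
parcel=S98: ✓ → 191
parcel=S22: ✗
parcel=S40: ✗
parcel=S49: ✓ → 556
parcel=S82: ✓ → 4378
parcel=S67: ✗
parcel=S26: ✓ → 3348
parcel=S55: ✗
insured_sum = 3403 + 4758 + 3536 + 191 + 556 + 4378 + 3348 = 20170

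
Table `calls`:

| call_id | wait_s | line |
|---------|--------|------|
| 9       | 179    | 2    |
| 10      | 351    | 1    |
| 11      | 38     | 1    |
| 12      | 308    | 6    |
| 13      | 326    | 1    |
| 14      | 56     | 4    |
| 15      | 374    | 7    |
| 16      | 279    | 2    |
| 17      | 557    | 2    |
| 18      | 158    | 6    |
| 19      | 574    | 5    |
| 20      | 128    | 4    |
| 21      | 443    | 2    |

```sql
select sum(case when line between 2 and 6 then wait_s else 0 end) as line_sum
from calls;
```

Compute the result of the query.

2682

call_id=9: ✓ → 179
call_id=10: ✗
call_id=11: ✗
call_id=12: ✓ → 308
call_id=13: ✗
call_id=14: ✓ → 56
call_id=15: ✗
call_id=16: ✓ → 279
call_id=17: ✓ → 557
call_id=18: ✓ → 158
call_id=19: ✓ → 574
call_id=20: ✓ → 128
call_id=21: ✓ → 443
line_sum = 179 + 308 + 56 + 279 + 557 + 158 + 574 + 128 + 443 = 2682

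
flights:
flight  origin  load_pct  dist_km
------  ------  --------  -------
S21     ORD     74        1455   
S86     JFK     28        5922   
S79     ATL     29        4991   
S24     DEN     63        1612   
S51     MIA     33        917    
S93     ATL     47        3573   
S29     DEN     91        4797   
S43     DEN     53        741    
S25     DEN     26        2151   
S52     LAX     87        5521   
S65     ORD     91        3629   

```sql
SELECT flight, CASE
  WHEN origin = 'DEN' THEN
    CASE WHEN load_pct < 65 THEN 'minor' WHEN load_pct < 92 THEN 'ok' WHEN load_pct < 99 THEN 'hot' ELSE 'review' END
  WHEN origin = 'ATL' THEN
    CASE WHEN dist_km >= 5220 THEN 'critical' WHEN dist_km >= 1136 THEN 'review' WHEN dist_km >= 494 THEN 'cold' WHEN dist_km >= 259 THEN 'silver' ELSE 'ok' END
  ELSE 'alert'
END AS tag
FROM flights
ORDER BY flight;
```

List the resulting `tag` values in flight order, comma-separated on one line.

flight=S21: origin='ORD' → outer ELSE → alert
flight=S24: origin='DEN' → inner[load_pct < 65] → minor
flight=S25: origin='DEN' → inner[load_pct < 65] → minor
flight=S29: origin='DEN' → inner[load_pct < 92] → ok
flight=S43: origin='DEN' → inner[load_pct < 65] → minor
flight=S51: origin='MIA' → outer ELSE → alert
flight=S52: origin='LAX' → outer ELSE → alert
flight=S65: origin='ORD' → outer ELSE → alert
flight=S79: origin='ATL' → inner[dist_km >= 1136] → review
flight=S86: origin='JFK' → outer ELSE → alert
flight=S93: origin='ATL' → inner[dist_km >= 1136] → review

alert, minor, minor, ok, minor, alert, alert, alert, review, alert, review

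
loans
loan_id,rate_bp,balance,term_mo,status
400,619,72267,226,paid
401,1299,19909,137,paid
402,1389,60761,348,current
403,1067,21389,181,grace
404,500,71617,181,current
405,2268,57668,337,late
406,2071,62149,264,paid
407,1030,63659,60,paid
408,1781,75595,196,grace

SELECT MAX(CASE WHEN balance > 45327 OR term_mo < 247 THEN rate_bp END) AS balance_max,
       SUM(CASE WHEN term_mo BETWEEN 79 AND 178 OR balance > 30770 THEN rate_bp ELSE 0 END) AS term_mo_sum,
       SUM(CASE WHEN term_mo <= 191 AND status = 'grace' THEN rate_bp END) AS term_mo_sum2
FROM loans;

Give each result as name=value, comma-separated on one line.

balance_max=2268, term_mo_sum=10957, term_mo_sum2=1067

[balance_max: balance > 45327 OR term_mo < 247]
loan_id=400: ✓ → 619
loan_id=401: ✓ → 1299
loan_id=402: ✓ → 1389
loan_id=403: ✓ → 1067
loan_id=404: ✓ → 500
loan_id=405: ✓ → 2268
loan_id=406: ✓ → 2071
loan_id=407: ✓ → 1030
loan_id=408: ✓ → 1781
balance_max = MAX(619, 1299, 1389, 1067, 500, 2268, 2071, 1030, 1781) = 2268
—
[term_mo_sum: term_mo BETWEEN 79 AND 178 OR balance > 30770]
loan_id=400: ✓ → 619
loan_id=401: ✓ → 1299
loan_id=402: ✓ → 1389
loan_id=403: ✗
loan_id=404: ✓ → 500
loan_id=405: ✓ → 2268
loan_id=406: ✓ → 2071
loan_id=407: ✓ → 1030
loan_id=408: ✓ → 1781
term_mo_sum = 619 + 1299 + 1389 + 500 + 2268 + 2071 + 1030 + 1781 = 10957
—
[term_mo_sum2: term_mo <= 191 AND status = 'grace']
loan_id=400: ✗
loan_id=401: ✗
loan_id=402: ✗
loan_id=403: ✓ → 1067
loan_id=404: ✗
loan_id=405: ✗
loan_id=406: ✗
loan_id=407: ✗
loan_id=408: ✗
term_mo_sum2 = 1067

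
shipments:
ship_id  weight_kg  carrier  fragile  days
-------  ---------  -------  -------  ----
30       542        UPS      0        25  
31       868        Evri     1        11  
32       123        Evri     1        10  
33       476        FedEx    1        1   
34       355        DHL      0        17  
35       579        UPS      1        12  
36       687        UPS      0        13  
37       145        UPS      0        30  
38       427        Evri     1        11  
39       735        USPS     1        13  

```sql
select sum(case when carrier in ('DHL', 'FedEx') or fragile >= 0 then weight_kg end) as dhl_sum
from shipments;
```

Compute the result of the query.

ship_id=30: ✓ → 542
ship_id=31: ✓ → 868
ship_id=32: ✓ → 123
ship_id=33: ✓ → 476
ship_id=34: ✓ → 355
ship_id=35: ✓ → 579
ship_id=36: ✓ → 687
ship_id=37: ✓ → 145
ship_id=38: ✓ → 427
ship_id=39: ✓ → 735
dhl_sum = 542 + 868 + 123 + 476 + 355 + 579 + 687 + 145 + 427 + 735 = 4937

4937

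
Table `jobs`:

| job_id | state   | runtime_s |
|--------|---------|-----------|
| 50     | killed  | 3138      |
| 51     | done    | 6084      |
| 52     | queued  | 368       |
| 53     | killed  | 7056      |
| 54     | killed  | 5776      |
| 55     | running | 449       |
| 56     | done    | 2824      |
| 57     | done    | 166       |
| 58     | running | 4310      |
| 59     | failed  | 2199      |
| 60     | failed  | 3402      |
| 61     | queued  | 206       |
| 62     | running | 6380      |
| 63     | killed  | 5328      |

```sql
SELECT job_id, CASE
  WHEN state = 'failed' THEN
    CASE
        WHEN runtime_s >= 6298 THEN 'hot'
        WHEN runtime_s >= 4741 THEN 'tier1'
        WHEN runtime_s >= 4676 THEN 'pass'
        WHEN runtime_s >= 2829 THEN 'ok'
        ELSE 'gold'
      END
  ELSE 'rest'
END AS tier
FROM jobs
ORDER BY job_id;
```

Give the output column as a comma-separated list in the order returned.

job_id=50: state='killed' → outer ELSE → rest
job_id=51: state='done' → outer ELSE → rest
job_id=52: state='queued' → outer ELSE → rest
job_id=53: state='killed' → outer ELSE → rest
job_id=54: state='killed' → outer ELSE → rest
job_id=55: state='running' → outer ELSE → rest
job_id=56: state='done' → outer ELSE → rest
job_id=57: state='done' → outer ELSE → rest
job_id=58: state='running' → outer ELSE → rest
job_id=59: state='failed' → inner[ELSE] → gold
job_id=60: state='failed' → inner[runtime_s >= 2829] → ok
job_id=61: state='queued' → outer ELSE → rest
job_id=62: state='running' → outer ELSE → rest
job_id=63: state='killed' → outer ELSE → rest

rest, rest, rest, rest, rest, rest, rest, rest, rest, gold, ok, rest, rest, rest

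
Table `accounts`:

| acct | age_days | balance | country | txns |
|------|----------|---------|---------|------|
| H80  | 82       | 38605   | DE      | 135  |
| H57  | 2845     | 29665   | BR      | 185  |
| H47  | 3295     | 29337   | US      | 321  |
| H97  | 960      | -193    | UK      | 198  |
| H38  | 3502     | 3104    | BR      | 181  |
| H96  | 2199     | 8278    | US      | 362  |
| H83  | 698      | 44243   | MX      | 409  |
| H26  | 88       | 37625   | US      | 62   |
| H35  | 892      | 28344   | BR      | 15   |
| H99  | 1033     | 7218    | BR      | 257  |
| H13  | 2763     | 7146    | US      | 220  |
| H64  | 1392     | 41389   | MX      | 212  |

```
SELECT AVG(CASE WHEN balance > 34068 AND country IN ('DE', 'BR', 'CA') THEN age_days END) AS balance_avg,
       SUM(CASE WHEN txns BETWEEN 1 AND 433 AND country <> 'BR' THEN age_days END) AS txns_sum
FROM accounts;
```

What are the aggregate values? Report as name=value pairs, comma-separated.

balance_avg=82, txns_sum=11477

[balance_avg: balance > 34068 AND country IN ('DE', 'BR', 'CA')]
acct=H80: ✓ → 82
acct=H57: ✗
acct=H47: ✗
acct=H97: ✗
acct=H38: ✗
acct=H96: ✗
acct=H83: ✗
acct=H26: ✗
acct=H35: ✗
acct=H99: ✗
acct=H13: ✗
acct=H64: ✗
balance_avg = 82
—
[txns_sum: txns BETWEEN 1 AND 433 AND country <> 'BR']
acct=H80: ✓ → 82
acct=H57: ✗
acct=H47: ✓ → 3295
acct=H97: ✓ → 960
acct=H38: ✗
acct=H96: ✓ → 2199
acct=H83: ✓ → 698
acct=H26: ✓ → 88
acct=H35: ✗
acct=H99: ✗
acct=H13: ✓ → 2763
acct=H64: ✓ → 1392
txns_sum = 82 + 3295 + 960 + 2199 + 698 + 88 + 2763 + 1392 = 11477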